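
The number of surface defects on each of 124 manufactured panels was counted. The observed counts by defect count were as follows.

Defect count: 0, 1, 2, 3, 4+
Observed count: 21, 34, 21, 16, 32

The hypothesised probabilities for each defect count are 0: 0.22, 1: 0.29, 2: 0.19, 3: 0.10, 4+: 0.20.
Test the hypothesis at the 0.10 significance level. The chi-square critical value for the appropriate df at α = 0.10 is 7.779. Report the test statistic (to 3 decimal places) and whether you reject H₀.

Expected counts E_i = n·p_i: 124×0.22 = 27.28, 124×0.29 = 35.96, 124×0.19 = 23.56, 124×0.10 = 12.4, 124×0.20 = 24.8.
cat         O        E   (O−E)²/E
0          21    27.28     1.4457
1          34    35.96     0.1068
2          21    23.56     0.2782
3          16     12.4     1.0452
4+         32     24.8     2.0903
Sum = 4.966
df = 4. Since 4.966 < 7.779, we do not reject H₀.

4.966; do not reject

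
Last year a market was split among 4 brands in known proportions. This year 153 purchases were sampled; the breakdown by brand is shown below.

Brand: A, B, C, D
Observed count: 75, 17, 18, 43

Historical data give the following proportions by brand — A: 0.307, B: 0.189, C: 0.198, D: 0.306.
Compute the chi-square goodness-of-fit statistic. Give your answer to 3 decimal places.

Expected counts E_i = n·p_i: 153×0.307 = 46.971, 153×0.189 = 28.917, 153×0.198 = 30.294, 153×0.306 = 46.818.
A: (75 − 46.971)²/46.971 = 785.624841/46.971 = 16.7257
B: (17 − 28.917)²/28.917 = 142.014889/28.917 = 4.9111
C: (18 − 30.294)²/30.294 = 151.142436/30.294 = 4.9892
D: (43 − 46.818)²/46.818 = 14.577124/46.818 = 0.3114
Sum = 26.937

26.937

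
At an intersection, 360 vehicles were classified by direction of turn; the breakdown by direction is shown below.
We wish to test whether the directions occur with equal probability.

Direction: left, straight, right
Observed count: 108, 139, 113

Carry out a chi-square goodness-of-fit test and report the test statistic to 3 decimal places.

Expected count for each of the 3 categories: 360/3 = 120.
left: (108 − 120)²/120 = 144/120 = 1.2000
straight: (139 − 120)²/120 = 361/120 = 3.0083
right: (113 − 120)²/120 = 49/120 = 0.4083
Sum = 4.617

4.617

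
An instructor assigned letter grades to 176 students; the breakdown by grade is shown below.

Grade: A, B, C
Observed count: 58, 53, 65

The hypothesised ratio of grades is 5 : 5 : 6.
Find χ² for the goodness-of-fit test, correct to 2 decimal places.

0.25

Ratio total = 16. Expected counts: 176×5/16 = 55, 176×5/16 = 55, 176×6/16 = 66.
χ² = (58−55)²/55 + (53−55)²/55 + (65−66)²/66
   = 0.164 + 0.073 + 0.015
Sum = 0.25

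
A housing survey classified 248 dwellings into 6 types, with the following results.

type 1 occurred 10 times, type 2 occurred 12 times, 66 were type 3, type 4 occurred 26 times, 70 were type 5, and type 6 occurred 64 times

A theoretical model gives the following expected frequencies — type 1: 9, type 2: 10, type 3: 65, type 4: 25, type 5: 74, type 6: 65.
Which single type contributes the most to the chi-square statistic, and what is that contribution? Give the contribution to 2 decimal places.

type 2, 0.40

χ² = (10−9)²/9 + (12−10)²/10 + (66−65)²/65 + (26−25)²/25 + (70−74)²/74 + (64−65)²/65
   = 0.111 + 0.400 + 0.015 + 0.040 + 0.216 + 0.015
The largest term is for type 2: 0.40.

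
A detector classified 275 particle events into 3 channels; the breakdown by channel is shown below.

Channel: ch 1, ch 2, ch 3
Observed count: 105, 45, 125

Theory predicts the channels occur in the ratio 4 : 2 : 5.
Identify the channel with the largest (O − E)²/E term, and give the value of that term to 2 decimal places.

ch 2, 0.50

Ratio total = 11. Expected counts: 275×4/11 = 100, 275×2/11 = 50, 275×5/11 = 125.
ch 1: (105 − 100)²/100 = 25/100 = 0.250
ch 2: (45 − 50)²/50 = 25/50 = 0.500
ch 3: (125 − 125)²/125 = 0/125 = 0.000
The largest term is for ch 2: 0.50.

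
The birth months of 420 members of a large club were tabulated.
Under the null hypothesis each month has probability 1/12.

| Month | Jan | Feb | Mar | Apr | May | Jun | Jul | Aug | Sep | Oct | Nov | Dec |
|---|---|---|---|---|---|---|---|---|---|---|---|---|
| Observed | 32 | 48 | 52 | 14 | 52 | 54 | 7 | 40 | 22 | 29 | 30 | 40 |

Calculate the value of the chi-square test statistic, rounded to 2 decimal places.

Expected count for each of the 12 categories: 420/12 = 35.
cat         O        E   (O−E)²/E
Jan        32       35      0.257
Feb        48       35      4.829
Mar        52       35      8.257
Apr        14       35     12.600
May        52       35      8.257
Jun        54       35     10.314
Jul         7       35     22.400
Aug        40       35      0.714
Sep        22       35      4.829
Oct        29       35      1.029
Nov        30       35      0.714
Dec        40       35      0.714
Sum = 74.91

74.91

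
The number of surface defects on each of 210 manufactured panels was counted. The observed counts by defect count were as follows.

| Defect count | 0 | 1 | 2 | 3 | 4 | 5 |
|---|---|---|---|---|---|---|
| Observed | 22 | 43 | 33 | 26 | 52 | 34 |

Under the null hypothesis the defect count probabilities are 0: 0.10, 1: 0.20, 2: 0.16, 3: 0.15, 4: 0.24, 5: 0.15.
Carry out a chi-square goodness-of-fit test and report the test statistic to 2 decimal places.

1.29

Expected counts E_i = n·p_i: 210×0.10 = 21, 210×0.20 = 42, 210×0.16 = 33.6, 210×0.15 = 31.5, 210×0.24 = 50.4, 210×0.15 = 31.5.
0: (22 − 21)²/21 = 1/21 = 0.048
1: (43 − 42)²/42 = 1/42 = 0.024
2: (33 − 33.6)²/33.6 = 0.36/33.6 = 0.011
3: (26 − 31.5)²/31.5 = 30.25/31.5 = 0.960
4: (52 − 50.4)²/50.4 = 2.56/50.4 = 0.051
5: (34 − 31.5)²/31.5 = 6.25/31.5 = 0.198
Sum = 1.29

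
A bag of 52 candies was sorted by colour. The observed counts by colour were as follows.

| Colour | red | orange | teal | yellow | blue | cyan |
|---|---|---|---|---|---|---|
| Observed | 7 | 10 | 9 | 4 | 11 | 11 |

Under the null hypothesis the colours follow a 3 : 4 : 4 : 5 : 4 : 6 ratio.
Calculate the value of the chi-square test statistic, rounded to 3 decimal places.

5.600

Ratio total = 26. Expected counts: 52×3/26 = 6, 52×4/26 = 8, 52×4/26 = 8, 52×5/26 = 10, 52×4/26 = 8, 52×6/26 = 12.
χ² = (7−6)²/6 + (10−8)²/8 + (9−8)²/8 + (4−10)²/10 + (11−8)²/8 + (11−12)²/12
   = 0.1667 + 0.5000 + 0.1250 + 3.6000 + 1.1250 + 0.0833
Sum = 5.600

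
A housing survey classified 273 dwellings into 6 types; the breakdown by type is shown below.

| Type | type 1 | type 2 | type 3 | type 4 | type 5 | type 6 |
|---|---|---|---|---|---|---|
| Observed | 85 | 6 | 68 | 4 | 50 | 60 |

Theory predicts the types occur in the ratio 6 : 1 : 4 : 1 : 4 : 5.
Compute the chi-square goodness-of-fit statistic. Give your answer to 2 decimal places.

16.01

Ratio total = 21. Expected counts: 273×6/21 = 78, 273×1/21 = 13, 273×4/21 = 52, 273×1/21 = 13, 273×4/21 = 52, 273×5/21 = 65.
type 1: (85 − 78)²/78 = 49/78 = 0.628
type 2: (6 − 13)²/13 = 49/13 = 3.769
type 3: (68 − 52)²/52 = 256/52 = 4.923
type 4: (4 − 13)²/13 = 81/13 = 6.231
type 5: (50 − 52)²/52 = 4/52 = 0.077
type 6: (60 − 65)²/65 = 25/65 = 0.385
Sum = 16.01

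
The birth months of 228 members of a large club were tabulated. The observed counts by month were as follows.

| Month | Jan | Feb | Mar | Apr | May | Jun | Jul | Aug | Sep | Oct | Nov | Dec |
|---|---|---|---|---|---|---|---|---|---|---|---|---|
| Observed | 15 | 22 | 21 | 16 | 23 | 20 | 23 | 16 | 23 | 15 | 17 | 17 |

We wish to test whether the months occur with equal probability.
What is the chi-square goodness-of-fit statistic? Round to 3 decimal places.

6.316

Expected count for each of the 12 categories: 228/12 = 19.
cat         O        E   (O−E)²/E
Jan        15       19     0.8421
Feb        22       19     0.4737
Mar        21       19     0.2105
Apr        16       19     0.4737
May        23       19     0.8421
Jun        20       19     0.0526
Jul        23       19     0.8421
Aug        16       19     0.4737
Sep        23       19     0.8421
Oct        15       19     0.8421
Nov        17       19     0.2105
Dec        17       19     0.2105
Sum = 6.316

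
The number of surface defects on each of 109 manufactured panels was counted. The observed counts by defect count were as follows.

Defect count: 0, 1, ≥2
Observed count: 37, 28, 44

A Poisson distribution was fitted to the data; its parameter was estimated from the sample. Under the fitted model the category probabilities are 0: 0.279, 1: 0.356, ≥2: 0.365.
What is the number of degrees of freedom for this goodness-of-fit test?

There are k = 3 categories and 1 parameter estimated from the data, so df = 3 − 1 − 1 = 1.

1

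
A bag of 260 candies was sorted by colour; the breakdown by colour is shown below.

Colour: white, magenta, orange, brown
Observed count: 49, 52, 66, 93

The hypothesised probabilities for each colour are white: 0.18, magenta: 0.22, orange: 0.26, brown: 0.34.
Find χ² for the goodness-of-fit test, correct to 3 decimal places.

0.853

Expected counts E_i = n·p_i: 260×0.18 = 46.8, 260×0.22 = 57.2, 260×0.26 = 67.6, 260×0.34 = 88.4.
cat          O        E   (O−E)²/E
white       49     46.8     0.1034
magenta     52     57.2     0.4727
orange      66     67.6     0.0379
brown       93     88.4     0.2394
Sum = 0.853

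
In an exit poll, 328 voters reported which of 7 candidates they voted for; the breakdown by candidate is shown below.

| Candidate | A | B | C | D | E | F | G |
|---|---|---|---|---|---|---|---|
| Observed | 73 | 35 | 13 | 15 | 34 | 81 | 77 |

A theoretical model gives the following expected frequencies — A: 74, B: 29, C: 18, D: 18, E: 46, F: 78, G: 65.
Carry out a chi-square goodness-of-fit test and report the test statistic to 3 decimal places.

cat         O        E   (O−E)²/E
A          73       74     0.0135
B          35       29     1.2414
C          13       18     1.3889
D          15       18     0.5000
E          34       46     3.1304
F          81       78     0.1154
G          77       65     2.2154
Sum = 8.605

8.605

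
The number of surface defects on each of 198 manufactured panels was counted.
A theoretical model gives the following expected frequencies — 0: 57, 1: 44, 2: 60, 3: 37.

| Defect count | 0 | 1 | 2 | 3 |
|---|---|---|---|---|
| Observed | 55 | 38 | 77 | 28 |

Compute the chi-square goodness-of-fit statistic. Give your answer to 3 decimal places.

7.894

cat         O        E   (O−E)²/E
0          55       57     0.0702
1          38       44     0.8182
2          77       60     4.8167
3          28       37     2.1892
Sum = 7.894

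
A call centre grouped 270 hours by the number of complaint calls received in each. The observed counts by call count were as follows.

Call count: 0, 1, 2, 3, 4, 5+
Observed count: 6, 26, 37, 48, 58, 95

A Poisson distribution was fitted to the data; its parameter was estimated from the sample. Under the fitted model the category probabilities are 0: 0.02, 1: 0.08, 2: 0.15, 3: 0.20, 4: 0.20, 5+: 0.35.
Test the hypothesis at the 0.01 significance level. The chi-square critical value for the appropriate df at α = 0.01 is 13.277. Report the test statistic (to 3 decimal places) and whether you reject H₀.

Expected counts E_i = n·p_i: 270×0.02 = 5.4, 270×0.08 = 21.6, 270×0.15 = 40.5, 270×0.20 = 54, 270×0.20 = 54, 270×0.35 = 94.5.
χ² = (6−5.4)²/5.4 + (26−21.6)²/21.6 + (37−40.5)²/40.5 + (48−54)²/54 + (58−54)²/54 + (95−94.5)²/94.5
   = 0.0667 + 0.8963 + 0.3025 + 0.6667 + 0.2963 + 0.0026
Sum = 2.231
df = 4. Since 2.231 < 13.277, we do not reject H₀.

2.231; do not reject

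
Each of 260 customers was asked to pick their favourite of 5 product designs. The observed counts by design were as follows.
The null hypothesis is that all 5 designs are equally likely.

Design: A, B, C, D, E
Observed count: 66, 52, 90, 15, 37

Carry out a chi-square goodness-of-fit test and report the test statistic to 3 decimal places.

62.192

Expected count for each of the 5 categories: 260/5 = 52.
A: (66 − 52)²/52 = 196/52 = 3.7692
B: (52 − 52)²/52 = 0/52 = 0.0000
C: (90 − 52)²/52 = 1444/52 = 27.7692
D: (15 − 52)²/52 = 1369/52 = 26.3269
E: (37 − 52)²/52 = 225/52 = 4.3269
Sum = 62.192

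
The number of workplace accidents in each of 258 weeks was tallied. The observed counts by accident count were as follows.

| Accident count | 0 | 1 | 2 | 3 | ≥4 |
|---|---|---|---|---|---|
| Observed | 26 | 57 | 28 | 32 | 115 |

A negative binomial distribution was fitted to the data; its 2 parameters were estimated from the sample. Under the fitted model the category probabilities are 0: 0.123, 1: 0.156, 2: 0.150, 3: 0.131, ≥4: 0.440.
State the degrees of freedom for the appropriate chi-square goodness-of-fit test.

There are k = 5 categories and 2 parameters estimated from the data, so df = 5 − 1 − 2 = 2.

2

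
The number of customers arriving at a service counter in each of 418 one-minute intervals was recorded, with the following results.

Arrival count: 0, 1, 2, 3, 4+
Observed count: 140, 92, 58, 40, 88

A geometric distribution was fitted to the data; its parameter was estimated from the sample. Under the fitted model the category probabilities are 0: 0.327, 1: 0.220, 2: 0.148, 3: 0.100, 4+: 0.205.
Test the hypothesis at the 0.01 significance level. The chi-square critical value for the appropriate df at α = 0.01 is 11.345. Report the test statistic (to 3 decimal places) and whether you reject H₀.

0.461; do not reject

Expected counts E_i = n·p_i: 418×0.327 = 136.686, 418×0.220 = 91.96, 418×0.148 = 61.864, 418×0.100 = 41.8, 418×0.205 = 85.69.
cat         O        E   (O−E)²/E
0         140  136.686     0.0803
1          92    91.96     0.0000
2          58   61.864     0.2413
3          40     41.8     0.0775
4+         88    85.69     0.0623
Sum = 0.461
df = 3. Since 0.461 < 11.345, we do not reject H₀.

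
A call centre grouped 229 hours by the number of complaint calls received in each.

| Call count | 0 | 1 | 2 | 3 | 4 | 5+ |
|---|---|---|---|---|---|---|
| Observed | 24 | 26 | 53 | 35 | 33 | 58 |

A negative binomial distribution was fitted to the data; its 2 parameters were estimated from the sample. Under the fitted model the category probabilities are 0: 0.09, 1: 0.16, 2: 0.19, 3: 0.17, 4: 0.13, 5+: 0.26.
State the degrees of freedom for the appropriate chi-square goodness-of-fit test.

There are k = 6 categories and 2 parameters estimated from the data, so df = 6 − 1 − 2 = 3.

3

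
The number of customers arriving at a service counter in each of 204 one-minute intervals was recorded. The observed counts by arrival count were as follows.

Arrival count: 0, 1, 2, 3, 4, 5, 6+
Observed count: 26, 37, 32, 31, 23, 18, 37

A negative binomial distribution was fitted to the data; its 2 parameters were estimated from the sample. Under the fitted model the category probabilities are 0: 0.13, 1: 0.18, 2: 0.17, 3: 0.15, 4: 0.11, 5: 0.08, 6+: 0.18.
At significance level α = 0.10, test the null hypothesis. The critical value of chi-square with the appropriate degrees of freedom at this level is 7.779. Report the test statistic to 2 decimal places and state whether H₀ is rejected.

Expected counts E_i = n·p_i: 204×0.13 = 26.52, 204×0.18 = 36.72, 204×0.17 = 34.68, 204×0.15 = 30.6, 204×0.11 = 22.44, 204×0.08 = 16.32, 204×0.18 = 36.72.
0: (26 − 26.52)²/26.52 = 0.2704/26.52 = 0.010
1: (37 − 36.72)²/36.72 = 0.0784/36.72 = 0.002
2: (32 − 34.68)²/34.68 = 7.1824/34.68 = 0.207
3: (31 − 30.6)²/30.6 = 0.16/30.6 = 0.005
4: (23 − 22.44)²/22.44 = 0.3136/22.44 = 0.014
5: (18 − 16.32)²/16.32 = 2.8224/16.32 = 0.173
6+: (37 − 36.72)²/36.72 = 0.0784/36.72 = 0.002
Sum = 0.41
df = 4. Since 0.41 < 7.779, we do not reject H₀.

0.41; do not reject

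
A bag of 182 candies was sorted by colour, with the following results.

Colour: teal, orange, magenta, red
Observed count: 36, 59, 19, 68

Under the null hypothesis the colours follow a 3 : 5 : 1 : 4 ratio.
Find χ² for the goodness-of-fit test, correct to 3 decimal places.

Ratio total = 13. Expected counts: 182×3/13 = 42, 182×5/13 = 70, 182×1/13 = 14, 182×4/13 = 56.
cat          O        E   (O−E)²/E
teal        36       42     0.8571
orange      59       70     1.7286
magenta     19       14     1.7857
red         68       56     2.5714
Sum = 6.943

6.943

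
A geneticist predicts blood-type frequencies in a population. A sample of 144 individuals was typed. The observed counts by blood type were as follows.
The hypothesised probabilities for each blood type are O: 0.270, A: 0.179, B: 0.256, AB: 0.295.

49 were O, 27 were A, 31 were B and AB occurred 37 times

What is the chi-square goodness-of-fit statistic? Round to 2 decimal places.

Expected counts E_i = n·p_i: 144×0.270 = 38.88, 144×0.179 = 25.776, 144×0.256 = 36.864, 144×0.295 = 42.48.
χ² = (49−38.88)²/38.88 + (27−25.776)²/25.776 + (31−36.864)²/36.864 + (37−42.48)²/42.48
   = 2.634 + 0.058 + 0.933 + 0.707
Sum = 4.33

4.33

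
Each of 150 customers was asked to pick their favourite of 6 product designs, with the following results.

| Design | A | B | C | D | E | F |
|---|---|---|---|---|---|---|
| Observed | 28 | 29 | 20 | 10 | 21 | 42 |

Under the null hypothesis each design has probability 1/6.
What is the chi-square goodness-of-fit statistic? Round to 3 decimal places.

23.200

Under H₀ each category has probability 1/6, so each expected count is 150/6 = 25.
χ² = (28−25)²/25 + (29−25)²/25 + (20−25)²/25 + (10−25)²/25 + (21−25)²/25 + (42−25)²/25
   = 0.3600 + 0.6400 + 1.0000 + 9.0000 + 0.6400 + 11.5600
Sum = 23.200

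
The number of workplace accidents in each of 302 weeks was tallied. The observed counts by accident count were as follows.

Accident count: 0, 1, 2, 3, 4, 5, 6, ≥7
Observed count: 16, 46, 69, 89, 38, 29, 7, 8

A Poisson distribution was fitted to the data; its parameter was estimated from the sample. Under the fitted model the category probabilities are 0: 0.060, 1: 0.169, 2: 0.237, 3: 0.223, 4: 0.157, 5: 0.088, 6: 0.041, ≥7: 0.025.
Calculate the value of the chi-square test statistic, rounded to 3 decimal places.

12.257

Expected counts E_i = n·p_i: 302×0.060 = 18.12, 302×0.169 = 51.038, 302×0.237 = 71.574, 302×0.223 = 67.346, 302×0.157 = 47.414, 302×0.088 = 26.576, 302×0.041 = 12.382, 302×0.025 = 7.55.
0: (16 − 18.12)²/18.12 = 4.4944/18.12 = 0.2480
1: (46 − 51.038)²/51.038 = 25.381444/51.038 = 0.4973
2: (69 − 71.574)²/71.574 = 6.625476/71.574 = 0.0926
3: (89 − 67.346)²/67.346 = 468.895716/67.346 = 6.9625
4: (38 − 47.414)²/47.414 = 88.623396/47.414 = 1.8691
5: (29 − 26.576)²/26.576 = 5.875776/26.576 = 0.2211
6: (7 − 12.382)²/12.382 = 28.965924/12.382 = 2.3394
≥7: (8 − 7.55)²/7.55 = 0.2025/7.55 = 0.0268
Sum = 12.257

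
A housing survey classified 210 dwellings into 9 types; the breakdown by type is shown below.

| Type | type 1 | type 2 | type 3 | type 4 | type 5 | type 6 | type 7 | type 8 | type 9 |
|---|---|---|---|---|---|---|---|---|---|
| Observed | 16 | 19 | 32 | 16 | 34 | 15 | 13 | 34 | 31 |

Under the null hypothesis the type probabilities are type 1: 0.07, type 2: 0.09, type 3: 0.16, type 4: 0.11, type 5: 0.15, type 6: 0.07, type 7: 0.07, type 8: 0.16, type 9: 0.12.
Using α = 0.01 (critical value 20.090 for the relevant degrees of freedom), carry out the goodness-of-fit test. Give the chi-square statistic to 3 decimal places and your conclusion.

Expected counts E_i = n·p_i: 210×0.07 = 14.7, 210×0.09 = 18.9, 210×0.16 = 33.6, 210×0.11 = 23.1, 210×0.15 = 31.5, 210×0.07 = 14.7, 210×0.07 = 14.7, 210×0.16 = 33.6, 210×0.12 = 25.2.
type 1: (16 − 14.7)²/14.7 = 1.69/14.7 = 0.1150
type 2: (19 − 18.9)²/18.9 = 0.01/18.9 = 0.0005
type 3: (32 − 33.6)²/33.6 = 2.56/33.6 = 0.0762
type 4: (16 − 23.1)²/23.1 = 50.41/23.1 = 2.1823
type 5: (34 − 31.5)²/31.5 = 6.25/31.5 = 0.1984
type 6: (15 − 14.7)²/14.7 = 0.09/14.7 = 0.0061
type 7: (13 − 14.7)²/14.7 = 2.89/14.7 = 0.1966
type 8: (34 − 33.6)²/33.6 = 0.16/33.6 = 0.0048
type 9: (31 − 25.2)²/25.2 = 33.64/25.2 = 1.3349
Sum = 4.115
df = 8. Since 4.115 < 20.090, we do not reject H₀.

4.115; do not reject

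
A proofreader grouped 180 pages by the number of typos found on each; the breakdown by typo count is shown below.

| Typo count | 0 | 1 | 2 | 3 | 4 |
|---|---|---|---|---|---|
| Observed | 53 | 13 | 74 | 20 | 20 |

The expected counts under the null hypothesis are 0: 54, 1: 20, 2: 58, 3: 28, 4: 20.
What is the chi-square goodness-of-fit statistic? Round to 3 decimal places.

9.168

cat         O        E   (O−E)²/E
0          53       54     0.0185
1          13       20     2.4500
2          74       58     4.4138
3          20       28     2.2857
4          20       20     0.0000
Sum = 9.168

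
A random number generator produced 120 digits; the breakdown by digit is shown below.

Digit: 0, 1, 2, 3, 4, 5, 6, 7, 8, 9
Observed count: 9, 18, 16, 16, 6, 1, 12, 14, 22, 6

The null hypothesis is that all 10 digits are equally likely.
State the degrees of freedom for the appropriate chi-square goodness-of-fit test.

There are k = 10 categories and no parameters were estimated from the data, so df = 10 − 1 = 9.

9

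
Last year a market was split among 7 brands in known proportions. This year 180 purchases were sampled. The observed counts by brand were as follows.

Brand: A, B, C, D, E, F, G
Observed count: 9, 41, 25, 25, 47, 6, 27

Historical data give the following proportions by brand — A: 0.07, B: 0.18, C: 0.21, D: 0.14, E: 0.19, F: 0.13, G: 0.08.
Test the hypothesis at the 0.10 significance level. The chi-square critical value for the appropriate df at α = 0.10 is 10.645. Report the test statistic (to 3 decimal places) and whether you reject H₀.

Expected counts E_i = n·p_i: 180×0.07 = 12.6, 180×0.18 = 32.4, 180×0.21 = 37.8, 180×0.14 = 25.2, 180×0.19 = 34.2, 180×0.13 = 23.4, 180×0.08 = 14.4.
cat         O        E   (O−E)²/E
A           9     12.6     1.0286
B          41     32.4     2.2827
C          25     37.8     4.3344
D          25     25.2     0.0016
E          47     34.2     4.7906
F           6     23.4    12.9385
G          27     14.4    11.0250
Sum = 36.401
df = 6. Since 36.401 > 10.645, we reject H₀.

36.401; reject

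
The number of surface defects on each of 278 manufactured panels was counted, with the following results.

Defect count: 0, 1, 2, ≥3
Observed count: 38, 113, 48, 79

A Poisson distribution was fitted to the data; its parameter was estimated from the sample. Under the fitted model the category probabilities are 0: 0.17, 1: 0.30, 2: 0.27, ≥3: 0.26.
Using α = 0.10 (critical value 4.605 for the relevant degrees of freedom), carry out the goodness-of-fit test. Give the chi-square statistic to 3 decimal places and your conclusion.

Expected counts E_i = n·p_i: 278×0.17 = 47.26, 278×0.30 = 83.4, 278×0.27 = 75.06, 278×0.26 = 72.28.
cat         O        E   (O−E)²/E
0          38    47.26     1.8144
1         113     83.4    10.5055
2          48    75.06     9.7554
≥3         79    72.28     0.6248
Sum = 22.700
df = 2. Since 22.700 > 4.605, we reject H₀.

22.700; reject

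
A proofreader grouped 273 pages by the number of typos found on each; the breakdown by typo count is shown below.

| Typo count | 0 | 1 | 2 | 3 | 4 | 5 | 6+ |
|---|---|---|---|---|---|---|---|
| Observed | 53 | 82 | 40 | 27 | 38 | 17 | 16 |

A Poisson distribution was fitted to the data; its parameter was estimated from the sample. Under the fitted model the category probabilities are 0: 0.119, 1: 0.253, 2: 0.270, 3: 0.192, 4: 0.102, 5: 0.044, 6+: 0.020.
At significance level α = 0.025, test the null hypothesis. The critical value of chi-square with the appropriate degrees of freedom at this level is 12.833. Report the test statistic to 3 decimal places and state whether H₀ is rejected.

69.234; reject

Expected counts E_i = n·p_i: 273×0.119 = 32.487, 273×0.253 = 69.069, 273×0.270 = 73.71, 273×0.192 = 52.416, 273×0.102 = 27.846, 273×0.044 = 12.012, 273×0.020 = 5.46.
χ² = (53−32.487)²/32.487 + (82−69.069)²/69.069 + (40−73.71)²/73.71 + (27−52.416)²/52.416 + (38−27.846)²/27.846 + (17−12.012)²/12.012 + (16−5.46)²/5.46
   = 12.9524 + 2.4209 + 15.4167 + 12.3240 + 3.7026 + 2.0713 + 20.3464
Sum = 69.234
df = 5. Since 69.234 > 12.833, we reject H₀.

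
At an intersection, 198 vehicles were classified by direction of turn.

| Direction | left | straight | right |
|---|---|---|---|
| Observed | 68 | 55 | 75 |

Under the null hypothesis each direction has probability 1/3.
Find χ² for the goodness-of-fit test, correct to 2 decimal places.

Under H₀ each category has probability 1/3, so each expected count is 198/3 = 66.
left: (68 − 66)²/66 = 4/66 = 0.061
straight: (55 − 66)²/66 = 121/66 = 1.833
right: (75 − 66)²/66 = 81/66 = 1.227
Sum = 3.12

3.12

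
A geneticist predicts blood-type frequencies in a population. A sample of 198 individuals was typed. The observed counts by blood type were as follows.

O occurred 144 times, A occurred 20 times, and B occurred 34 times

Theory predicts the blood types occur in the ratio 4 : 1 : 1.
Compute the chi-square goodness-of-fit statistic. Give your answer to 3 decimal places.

Ratio total = 6. Expected counts: 198×4/6 = 132, 198×1/6 = 33, 198×1/6 = 33.
cat         O        E   (O−E)²/E
O         144      132     1.0909
A          20       33     5.1212
B          34       33     0.0303
Sum = 6.242

6.242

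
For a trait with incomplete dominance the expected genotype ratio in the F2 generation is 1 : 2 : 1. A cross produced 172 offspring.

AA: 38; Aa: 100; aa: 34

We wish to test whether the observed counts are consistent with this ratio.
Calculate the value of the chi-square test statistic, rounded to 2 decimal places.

4.74

Ratio total = 4. Expected counts: 172×1/4 = 43, 172×2/4 = 86, 172×1/4 = 43.
AA: (38 − 43)²/43 = 25/43 = 0.581
Aa: (100 − 86)²/86 = 196/86 = 2.279
aa: (34 − 43)²/43 = 81/43 = 1.884
Sum = 4.74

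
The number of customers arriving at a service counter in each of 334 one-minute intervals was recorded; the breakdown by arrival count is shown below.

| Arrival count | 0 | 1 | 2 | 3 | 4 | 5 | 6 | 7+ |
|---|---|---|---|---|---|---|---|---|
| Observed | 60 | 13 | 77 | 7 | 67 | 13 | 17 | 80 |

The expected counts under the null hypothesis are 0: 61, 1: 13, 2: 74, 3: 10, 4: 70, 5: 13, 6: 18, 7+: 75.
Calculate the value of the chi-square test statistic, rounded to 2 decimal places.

0: (60 − 61)²/61 = 1/61 = 0.016
1: (13 − 13)²/13 = 0/13 = 0.000
2: (77 − 74)²/74 = 9/74 = 0.122
3: (7 − 10)²/10 = 9/10 = 0.900
4: (67 − 70)²/70 = 9/70 = 0.129
5: (13 − 13)²/13 = 0/13 = 0.000
6: (17 − 18)²/18 = 1/18 = 0.056
7+: (80 − 75)²/75 = 25/75 = 0.333
Sum = 1.56

1.56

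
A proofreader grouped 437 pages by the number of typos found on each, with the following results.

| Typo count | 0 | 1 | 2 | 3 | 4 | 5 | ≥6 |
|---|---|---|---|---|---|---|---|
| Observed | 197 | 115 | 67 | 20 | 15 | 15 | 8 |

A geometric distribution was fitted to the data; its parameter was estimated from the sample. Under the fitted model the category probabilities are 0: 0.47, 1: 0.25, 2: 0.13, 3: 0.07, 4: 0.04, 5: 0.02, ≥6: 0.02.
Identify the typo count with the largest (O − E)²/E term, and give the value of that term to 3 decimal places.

5, 4.484

Expected counts E_i = n·p_i: 437×0.47 = 205.39, 437×0.25 = 109.25, 437×0.13 = 56.81, 437×0.07 = 30.59, 437×0.04 = 17.48, 437×0.02 = 8.74, 437×0.02 = 8.74.
0: (197 − 205.39)²/205.39 = 70.3921/205.39 = 0.3427
1: (115 − 109.25)²/109.25 = 33.0625/109.25 = 0.3026
2: (67 − 56.81)²/56.81 = 103.8361/56.81 = 1.8278
3: (20 − 30.59)²/30.59 = 112.1481/30.59 = 3.6662
4: (15 − 17.48)²/17.48 = 6.1504/17.48 = 0.3519
5: (15 − 8.74)²/8.74 = 39.1876/8.74 = 4.4837
≥6: (8 − 8.74)²/8.74 = 0.5476/8.74 = 0.0627
The largest term is for 5: 4.484.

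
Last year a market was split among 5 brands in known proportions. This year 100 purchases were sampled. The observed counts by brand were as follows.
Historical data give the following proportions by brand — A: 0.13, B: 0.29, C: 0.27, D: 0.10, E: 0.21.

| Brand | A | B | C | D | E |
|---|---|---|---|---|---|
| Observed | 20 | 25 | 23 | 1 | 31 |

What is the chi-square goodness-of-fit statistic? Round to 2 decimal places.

17.78

Expected counts E_i = n·p_i: 100×0.13 = 13, 100×0.29 = 29, 100×0.27 = 27, 100×0.10 = 10, 100×0.21 = 21.
χ² = (20−13)²/13 + (25−29)²/29 + (23−27)²/27 + (1−10)²/10 + (31−21)²/21
   = 3.769 + 0.552 + 0.593 + 8.100 + 4.762
Sum = 17.78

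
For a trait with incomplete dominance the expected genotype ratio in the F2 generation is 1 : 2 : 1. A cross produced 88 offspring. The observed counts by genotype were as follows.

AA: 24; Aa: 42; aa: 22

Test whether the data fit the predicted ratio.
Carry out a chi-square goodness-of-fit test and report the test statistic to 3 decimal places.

Ratio total = 4. Expected counts: 88×1/4 = 22, 88×2/4 = 44, 88×1/4 = 22.
AA: (24 − 22)²/22 = 4/22 = 0.1818
Aa: (42 − 44)²/44 = 4/44 = 0.0909
aa: (22 − 22)²/22 = 0/22 = 0.0000
Sum = 0.273

0.273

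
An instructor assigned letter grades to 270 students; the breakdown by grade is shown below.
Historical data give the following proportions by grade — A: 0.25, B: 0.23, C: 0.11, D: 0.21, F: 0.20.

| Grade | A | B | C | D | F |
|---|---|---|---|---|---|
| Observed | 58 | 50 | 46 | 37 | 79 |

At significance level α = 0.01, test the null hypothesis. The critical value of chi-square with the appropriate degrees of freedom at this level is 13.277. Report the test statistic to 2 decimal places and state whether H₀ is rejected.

31.06; reject

Expected counts E_i = n·p_i: 270×0.25 = 67.5, 270×0.23 = 62.1, 270×0.11 = 29.7, 270×0.21 = 56.7, 270×0.20 = 54.
χ² = (58−67.5)²/67.5 + (50−62.1)²/62.1 + (46−29.7)²/29.7 + (37−56.7)²/56.7 + (79−54)²/54
   = 1.337 + 2.358 + 8.946 + 6.845 + 11.574
Sum = 31.06
df = 4. Since 31.06 > 13.277, we reject H₀.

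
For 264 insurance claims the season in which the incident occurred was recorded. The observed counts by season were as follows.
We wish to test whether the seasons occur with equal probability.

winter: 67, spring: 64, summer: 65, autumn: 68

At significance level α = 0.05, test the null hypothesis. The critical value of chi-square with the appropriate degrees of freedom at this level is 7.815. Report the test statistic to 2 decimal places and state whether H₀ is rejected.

Expected count for each of the 4 categories: 264/4 = 66.
winter: (67 − 66)²/66 = 1/66 = 0.015
spring: (64 − 66)²/66 = 4/66 = 0.061
summer: (65 − 66)²/66 = 1/66 = 0.015
autumn: (68 − 66)²/66 = 4/66 = 0.061
Sum = 0.15
df = 3. Since 0.15 < 7.815, we do not reject H₀.

0.15; do not reject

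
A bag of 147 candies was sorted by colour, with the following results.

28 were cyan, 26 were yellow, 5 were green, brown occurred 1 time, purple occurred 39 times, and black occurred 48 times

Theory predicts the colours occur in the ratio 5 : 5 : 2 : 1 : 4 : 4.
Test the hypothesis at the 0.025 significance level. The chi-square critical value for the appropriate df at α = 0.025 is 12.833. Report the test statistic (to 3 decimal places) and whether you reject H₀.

33.250; reject

Ratio total = 21. Expected counts: 147×5/21 = 35, 147×5/21 = 35, 147×2/21 = 14, 147×1/21 = 7, 147×4/21 = 28, 147×4/21 = 28.
cat         O        E   (O−E)²/E
cyan       28       35     1.4000
yellow     26       35     2.3143
green       5       14     5.7857
brown       1        7     5.1429
purple     39       28     4.3214
black      48       28    14.2857
Sum = 33.250
df = 5. Since 33.250 > 12.833, we reject H₀.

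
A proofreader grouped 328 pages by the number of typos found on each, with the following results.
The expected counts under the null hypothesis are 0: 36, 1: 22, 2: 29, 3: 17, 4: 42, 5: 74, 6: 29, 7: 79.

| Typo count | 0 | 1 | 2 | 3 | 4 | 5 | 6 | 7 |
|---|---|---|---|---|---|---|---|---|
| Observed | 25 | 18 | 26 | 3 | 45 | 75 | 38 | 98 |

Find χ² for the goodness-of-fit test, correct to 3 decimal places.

23.519

0: (25 − 36)²/36 = 121/36 = 3.3611
1: (18 − 22)²/22 = 16/22 = 0.7273
2: (26 − 29)²/29 = 9/29 = 0.3103
3: (3 − 17)²/17 = 196/17 = 11.5294
4: (45 − 42)²/42 = 9/42 = 0.2143
5: (75 − 74)²/74 = 1/74 = 0.0135
6: (38 − 29)²/29 = 81/29 = 2.7931
7: (98 − 79)²/79 = 361/79 = 4.5696
Sum = 23.519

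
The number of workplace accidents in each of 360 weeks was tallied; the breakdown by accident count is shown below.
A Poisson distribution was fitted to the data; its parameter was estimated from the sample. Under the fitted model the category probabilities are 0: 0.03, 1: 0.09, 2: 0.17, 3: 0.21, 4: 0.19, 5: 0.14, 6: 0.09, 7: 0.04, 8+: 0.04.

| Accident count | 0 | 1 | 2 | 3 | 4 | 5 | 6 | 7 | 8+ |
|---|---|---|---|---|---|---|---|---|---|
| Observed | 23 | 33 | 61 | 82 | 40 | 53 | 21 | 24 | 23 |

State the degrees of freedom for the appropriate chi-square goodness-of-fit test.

There are k = 9 categories and 1 parameter estimated from the data, so df = 9 − 1 − 1 = 7.

7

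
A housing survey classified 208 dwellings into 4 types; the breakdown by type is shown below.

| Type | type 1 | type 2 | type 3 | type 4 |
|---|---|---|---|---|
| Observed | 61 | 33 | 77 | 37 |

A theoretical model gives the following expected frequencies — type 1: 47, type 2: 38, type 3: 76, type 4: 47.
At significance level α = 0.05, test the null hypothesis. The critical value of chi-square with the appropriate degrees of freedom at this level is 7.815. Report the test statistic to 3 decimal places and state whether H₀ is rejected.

6.969; do not reject

χ² = (61−47)²/47 + (33−38)²/38 + (77−76)²/76 + (37−47)²/47
   = 4.1702 + 0.6579 + 0.0132 + 2.1277
Sum = 6.969
df = 3. Since 6.969 < 7.815, we do not reject H₀.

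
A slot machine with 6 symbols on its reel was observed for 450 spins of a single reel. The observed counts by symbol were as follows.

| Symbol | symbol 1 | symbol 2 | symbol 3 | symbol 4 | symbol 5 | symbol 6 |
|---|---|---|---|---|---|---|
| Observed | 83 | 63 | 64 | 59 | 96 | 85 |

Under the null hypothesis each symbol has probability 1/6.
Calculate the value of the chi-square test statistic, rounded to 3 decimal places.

15.013

Under H₀ each category has probability 1/6, so each expected count is 450/6 = 75.
cat           O        E   (O−E)²/E
symbol 1     83       75     0.8533
symbol 2     63       75     1.9200
symbol 3     64       75     1.6133
symbol 4     59       75     3.4133
symbol 5     96       75     5.8800
symbol 6     85       75     1.3333
Sum = 15.013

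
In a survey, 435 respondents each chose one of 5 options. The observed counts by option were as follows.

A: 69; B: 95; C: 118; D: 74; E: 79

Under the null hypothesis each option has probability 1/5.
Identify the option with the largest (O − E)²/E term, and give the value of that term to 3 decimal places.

Under H₀ each category has probability 1/5, so each expected count is 435/5 = 87.
χ² = (69−87)²/87 + (95−87)²/87 + (118−87)²/87 + (74−87)²/87 + (79−87)²/87
   = 3.7241 + 0.7356 + 11.0460 + 1.9425 + 0.7356
The largest term is for C: 11.046.

C, 11.046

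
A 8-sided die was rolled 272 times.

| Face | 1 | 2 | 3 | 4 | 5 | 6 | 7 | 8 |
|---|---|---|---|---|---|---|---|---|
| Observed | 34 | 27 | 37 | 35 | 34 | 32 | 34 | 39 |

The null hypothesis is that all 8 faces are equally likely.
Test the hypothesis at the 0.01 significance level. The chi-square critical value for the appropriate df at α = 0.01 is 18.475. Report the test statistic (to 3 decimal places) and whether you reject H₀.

Under H₀ each category has probability 1/8, so each expected count is 272/8 = 34.
cat         O        E   (O−E)²/E
1          34       34     0.0000
2          27       34     1.4412
3          37       34     0.2647
4          35       34     0.0294
5          34       34     0.0000
6          32       34     0.1176
7          34       34     0.0000
8          39       34     0.7353
Sum = 2.588
df = 7. Since 2.588 < 18.475, we do not reject H₀.

2.588; do not reject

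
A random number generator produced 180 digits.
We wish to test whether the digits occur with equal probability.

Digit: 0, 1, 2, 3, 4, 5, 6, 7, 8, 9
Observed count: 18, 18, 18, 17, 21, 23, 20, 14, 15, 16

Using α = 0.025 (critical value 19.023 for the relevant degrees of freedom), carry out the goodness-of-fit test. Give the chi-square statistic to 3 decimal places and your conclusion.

Under H₀ each category has probability 1/10, so each expected count is 180/10 = 18.
cat         O        E   (O−E)²/E
0          18       18     0.0000
1          18       18     0.0000
2          18       18     0.0000
3          17       18     0.0556
4          21       18     0.5000
5          23       18     1.3889
6          20       18     0.2222
7          14       18     0.8889
8          15       18     0.5000
9          16       18     0.2222
Sum = 3.778
df = 9. Since 3.778 < 19.023, we do not reject H₀.

3.778; do not reject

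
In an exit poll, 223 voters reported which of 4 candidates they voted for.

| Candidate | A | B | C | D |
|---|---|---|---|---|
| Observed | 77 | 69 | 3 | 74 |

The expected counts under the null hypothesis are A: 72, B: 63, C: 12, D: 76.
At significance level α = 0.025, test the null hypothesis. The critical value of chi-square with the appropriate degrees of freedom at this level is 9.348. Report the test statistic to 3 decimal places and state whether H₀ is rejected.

7.721; do not reject

A: (77 − 72)²/72 = 25/72 = 0.3472
B: (69 − 63)²/63 = 36/63 = 0.5714
C: (3 − 12)²/12 = 81/12 = 6.7500
D: (74 − 76)²/76 = 4/76 = 0.0526
Sum = 7.721
df = 3. Since 7.721 < 9.348, we do not reject H₀.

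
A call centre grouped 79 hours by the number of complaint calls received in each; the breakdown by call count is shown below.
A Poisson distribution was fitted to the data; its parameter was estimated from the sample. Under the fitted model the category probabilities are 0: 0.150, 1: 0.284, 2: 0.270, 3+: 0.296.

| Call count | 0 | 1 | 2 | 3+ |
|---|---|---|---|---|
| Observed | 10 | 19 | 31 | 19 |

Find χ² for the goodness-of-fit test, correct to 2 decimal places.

6.02

Expected counts E_i = n·p_i: 79×0.150 = 11.85, 79×0.284 = 22.436, 79×0.270 = 21.33, 79×0.296 = 23.384.
χ² = (10−11.85)²/11.85 + (19−22.436)²/22.436 + (31−21.33)²/21.33 + (19−23.384)²/23.384
   = 0.289 + 0.526 + 4.384 + 0.822
Sum = 6.02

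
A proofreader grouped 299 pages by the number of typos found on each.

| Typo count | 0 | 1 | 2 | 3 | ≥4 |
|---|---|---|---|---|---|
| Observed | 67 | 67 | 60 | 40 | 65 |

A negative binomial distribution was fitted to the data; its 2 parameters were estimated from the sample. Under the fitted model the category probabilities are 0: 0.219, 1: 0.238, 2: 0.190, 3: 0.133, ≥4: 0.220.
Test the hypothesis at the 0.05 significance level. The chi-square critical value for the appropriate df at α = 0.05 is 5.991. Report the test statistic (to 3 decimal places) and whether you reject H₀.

Expected counts E_i = n·p_i: 299×0.219 = 65.481, 299×0.238 = 71.162, 299×0.190 = 56.81, 299×0.133 = 39.767, 299×0.220 = 65.78.
0: (67 − 65.481)²/65.481 = 2.307361/65.481 = 0.0352
1: (67 − 71.162)²/71.162 = 17.322244/71.162 = 0.2434
2: (60 − 56.81)²/56.81 = 10.1761/56.81 = 0.1791
3: (40 − 39.767)²/39.767 = 0.054289/39.767 = 0.0014
≥4: (65 − 65.78)²/65.78 = 0.6084/65.78 = 0.0092
Sum = 0.468
df = 2. Since 0.468 < 5.991, we do not reject H₀.

0.468; do not reject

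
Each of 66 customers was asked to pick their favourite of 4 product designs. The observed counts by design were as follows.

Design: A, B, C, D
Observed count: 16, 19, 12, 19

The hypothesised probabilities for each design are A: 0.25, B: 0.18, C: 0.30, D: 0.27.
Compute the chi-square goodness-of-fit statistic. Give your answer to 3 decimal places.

7.433

Expected counts E_i = n·p_i: 66×0.25 = 16.5, 66×0.18 = 11.88, 66×0.30 = 19.8, 66×0.27 = 17.82.
A: (16 − 16.5)²/16.5 = 0.25/16.5 = 0.0152
B: (19 − 11.88)²/11.88 = 50.6944/11.88 = 4.2672
C: (12 − 19.8)²/19.8 = 60.84/19.8 = 3.0727
D: (19 − 17.82)²/17.82 = 1.3924/17.82 = 0.0781
Sum = 7.433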